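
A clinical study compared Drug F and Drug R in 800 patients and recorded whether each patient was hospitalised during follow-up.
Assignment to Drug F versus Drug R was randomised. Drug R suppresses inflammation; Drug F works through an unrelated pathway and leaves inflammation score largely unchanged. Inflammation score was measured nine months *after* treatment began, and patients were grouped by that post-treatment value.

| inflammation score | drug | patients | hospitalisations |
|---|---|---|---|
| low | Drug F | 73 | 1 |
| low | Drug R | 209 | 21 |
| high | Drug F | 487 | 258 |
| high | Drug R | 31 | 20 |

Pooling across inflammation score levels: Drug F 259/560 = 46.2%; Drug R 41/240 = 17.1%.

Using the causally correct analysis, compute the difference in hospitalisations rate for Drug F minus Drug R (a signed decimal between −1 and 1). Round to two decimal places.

Because the drug influences inflammation score, inflammation score is a post-treatment mediator, not a confounder. Stratifying on it would bias the estimate; the causal effect is the crude pooled difference.
The causal difference is the pooled difference: 0.463 − 0.171 = +0.292.

+0.29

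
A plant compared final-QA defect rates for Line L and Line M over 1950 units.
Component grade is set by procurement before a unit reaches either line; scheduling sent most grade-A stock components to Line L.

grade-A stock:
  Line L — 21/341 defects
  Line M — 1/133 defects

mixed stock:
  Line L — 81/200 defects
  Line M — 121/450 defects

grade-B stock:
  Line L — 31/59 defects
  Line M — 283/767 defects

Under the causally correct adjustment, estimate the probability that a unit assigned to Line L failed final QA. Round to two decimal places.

Line M is lower inside every component grade stratum but Line L is lower in aggregate. Whether to stratify depends on how component grade relates to the line.
The imbalance in component grade arose from how units were allocated, not from anything the line did; and component grade independently affects the outcome. The pooled gap is confounded — condition on component grade.
Standardising Line L to the population component grade mix: 0.243·21/341 + 0.333·81/200 + 0.424·31/59 = 0.373.

0.37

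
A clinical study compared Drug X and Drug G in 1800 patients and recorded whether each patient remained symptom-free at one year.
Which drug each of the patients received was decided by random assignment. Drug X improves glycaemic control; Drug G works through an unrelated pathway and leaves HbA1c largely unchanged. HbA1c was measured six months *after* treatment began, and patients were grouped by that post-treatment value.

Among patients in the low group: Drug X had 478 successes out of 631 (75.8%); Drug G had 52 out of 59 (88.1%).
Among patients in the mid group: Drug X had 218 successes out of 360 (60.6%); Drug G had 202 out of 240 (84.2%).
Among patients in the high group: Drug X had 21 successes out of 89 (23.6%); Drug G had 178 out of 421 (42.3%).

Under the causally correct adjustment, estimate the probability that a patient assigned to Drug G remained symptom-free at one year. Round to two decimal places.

The stratified and pooled comparisons disagree (Drug G wins within each HbA1c; Drug X wins overall), so the answer turns on the causal role of HbA1c.
Stratifying would compare drugs among patients the drugs themselves sorted into HbA1c groups — a form of selection on an intermediate. The unconditioned pooled rates give the total causal effect.
So P(outcome | do(Drug G)) is just the pooled rate for Drug G: 432/720 = 0.600.

0.60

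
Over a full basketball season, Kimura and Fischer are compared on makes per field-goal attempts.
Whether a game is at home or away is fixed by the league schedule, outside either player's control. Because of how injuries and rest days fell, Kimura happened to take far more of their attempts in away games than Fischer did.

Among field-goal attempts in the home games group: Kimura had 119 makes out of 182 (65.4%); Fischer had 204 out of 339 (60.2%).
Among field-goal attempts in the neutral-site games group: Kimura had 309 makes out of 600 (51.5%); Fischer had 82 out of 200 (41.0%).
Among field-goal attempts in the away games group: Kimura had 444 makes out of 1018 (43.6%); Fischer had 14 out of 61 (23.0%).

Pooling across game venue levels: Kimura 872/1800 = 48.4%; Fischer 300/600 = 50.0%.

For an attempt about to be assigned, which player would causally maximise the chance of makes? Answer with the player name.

Game venue is set before the player has any effect — it is not caused by the player — and it independently drives the outcome. That makes it a confounder, so the causal comparison is within game venue levels.
Within each level — home games: 65.4% vs 60.2%; neutral-site games: 51.5% vs 41.0%; away games: 43.6% vs 23.0% — Kimura is higher every time.

Kimura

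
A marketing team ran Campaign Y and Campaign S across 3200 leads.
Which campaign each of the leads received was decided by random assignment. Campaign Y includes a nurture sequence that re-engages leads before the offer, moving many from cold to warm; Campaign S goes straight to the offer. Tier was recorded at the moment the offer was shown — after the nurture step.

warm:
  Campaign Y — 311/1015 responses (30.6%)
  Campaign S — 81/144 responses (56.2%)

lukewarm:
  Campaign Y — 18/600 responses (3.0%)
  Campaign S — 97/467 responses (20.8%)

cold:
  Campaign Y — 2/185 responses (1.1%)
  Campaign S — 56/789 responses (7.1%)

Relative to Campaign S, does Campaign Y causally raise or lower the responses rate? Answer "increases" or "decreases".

Campaign S is higher inside every engagement tier stratum but Campaign Y is higher in aggregate. Whether to stratify depends on how engagement tier relates to the campaign.
Engagement tier lies on the pathway campaign → engagement tier → outcome, so adjusting for it blocks the indirect effect. For the total causal effect of campaign, use the unadjusted pooled rates.
Pooled: Campaign Y 18.4% vs Campaign S 16.7%; Campaign Y is higher overall.

increases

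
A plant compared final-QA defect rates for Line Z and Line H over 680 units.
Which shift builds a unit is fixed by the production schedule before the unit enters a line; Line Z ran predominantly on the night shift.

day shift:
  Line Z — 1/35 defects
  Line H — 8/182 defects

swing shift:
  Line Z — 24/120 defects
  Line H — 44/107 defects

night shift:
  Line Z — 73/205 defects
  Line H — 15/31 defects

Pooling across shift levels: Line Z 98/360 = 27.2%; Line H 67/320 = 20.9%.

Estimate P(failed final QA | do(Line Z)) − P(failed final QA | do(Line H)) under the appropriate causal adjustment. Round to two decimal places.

Shift is set before the line has any effect — it is not caused by the line — and it independently drives the outcome. That makes it a confounder, so the causal comparison is within shift levels.
Adjusting over the population distribution of shift: 0.319·(0.029−0.044) + 0.334·(0.200−0.411) + 0.347·(0.356−0.484) = -0.120.

-0.12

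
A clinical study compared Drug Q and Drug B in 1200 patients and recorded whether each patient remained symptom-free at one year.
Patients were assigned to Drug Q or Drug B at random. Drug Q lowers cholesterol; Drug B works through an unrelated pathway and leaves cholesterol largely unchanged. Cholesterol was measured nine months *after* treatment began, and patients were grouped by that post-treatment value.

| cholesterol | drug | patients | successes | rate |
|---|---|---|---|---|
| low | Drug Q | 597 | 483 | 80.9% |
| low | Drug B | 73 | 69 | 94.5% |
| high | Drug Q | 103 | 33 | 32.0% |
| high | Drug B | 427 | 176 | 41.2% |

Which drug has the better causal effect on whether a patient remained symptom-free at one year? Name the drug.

Drug Q

The cholesterol-specific comparison favours Drug B throughout, but the pooled figures favour Drug Q. The question is whether to condition on cholesterol.
Cholesterol is recorded after the drug and is itself shifted by it — it sits on the causal path from drug to outcome. Conditioning on a mediator would strip out part of the effect we want; the pooled comparison gives the total causal effect.
Pooled: Drug Q 73.7% vs Drug B 49.0%; Drug Q is higher overall.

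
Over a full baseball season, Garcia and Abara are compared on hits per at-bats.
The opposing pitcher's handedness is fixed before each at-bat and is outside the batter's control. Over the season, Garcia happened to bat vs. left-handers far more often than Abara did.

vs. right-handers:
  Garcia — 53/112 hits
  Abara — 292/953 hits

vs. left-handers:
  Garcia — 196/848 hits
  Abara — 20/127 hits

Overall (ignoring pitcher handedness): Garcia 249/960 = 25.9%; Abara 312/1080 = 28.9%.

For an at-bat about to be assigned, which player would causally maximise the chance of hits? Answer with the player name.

The pitcher handedness-specific comparison favours Garcia throughout, but the pooled figures favour Abara. The question is whether to condition on pitcher handedness.
Pitcher handedness differs across players for reasons unrelated to any effect of the player itself, and it separately predicts the outcome — a classic confounder. We must compare within pitcher handedness levels.
Within each level — vs. right-handers: 47.3% vs 30.6%; vs. left-handers: 23.1% vs 15.7% — Garcia is higher every time.

Garcia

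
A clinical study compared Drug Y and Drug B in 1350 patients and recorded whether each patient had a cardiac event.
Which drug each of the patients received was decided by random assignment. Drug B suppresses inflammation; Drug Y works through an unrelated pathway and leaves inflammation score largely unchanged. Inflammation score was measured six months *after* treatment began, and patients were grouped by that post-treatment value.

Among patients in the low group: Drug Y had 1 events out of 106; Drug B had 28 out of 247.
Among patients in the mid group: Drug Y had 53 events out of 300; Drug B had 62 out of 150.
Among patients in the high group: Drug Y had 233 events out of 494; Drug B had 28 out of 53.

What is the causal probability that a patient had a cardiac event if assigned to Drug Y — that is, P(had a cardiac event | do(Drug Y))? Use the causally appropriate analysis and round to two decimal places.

0.32

The stratified and pooled comparisons disagree (Drug Y wins within each inflammation score; Drug B wins overall), so the answer turns on the causal role of inflammation score.
Inflammation score is downstream of the drug. One should not condition on a consequence of treatment, so the overall rates are the right comparison.
So P(outcome | do(Drug Y)) is just the pooled rate for Drug Y: 287/900 = 0.319.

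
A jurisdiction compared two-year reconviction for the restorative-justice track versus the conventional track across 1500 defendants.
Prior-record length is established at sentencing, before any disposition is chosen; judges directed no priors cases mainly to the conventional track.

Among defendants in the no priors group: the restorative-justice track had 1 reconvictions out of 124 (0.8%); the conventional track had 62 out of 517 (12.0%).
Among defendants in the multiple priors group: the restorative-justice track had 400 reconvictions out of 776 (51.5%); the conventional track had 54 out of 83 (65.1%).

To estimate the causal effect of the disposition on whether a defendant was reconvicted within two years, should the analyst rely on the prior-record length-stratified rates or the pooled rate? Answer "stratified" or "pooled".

Prior-record length is set before the disposition has any effect — it is not caused by the disposition — and it independently drives the outcome. That makes it a confounder, so the causal comparison is within prior-record length levels.
Within each level — no priors: 0.8% vs 12.0%; multiple priors: 51.5% vs 65.1% — the restorative-justice track is lower every time.

stratified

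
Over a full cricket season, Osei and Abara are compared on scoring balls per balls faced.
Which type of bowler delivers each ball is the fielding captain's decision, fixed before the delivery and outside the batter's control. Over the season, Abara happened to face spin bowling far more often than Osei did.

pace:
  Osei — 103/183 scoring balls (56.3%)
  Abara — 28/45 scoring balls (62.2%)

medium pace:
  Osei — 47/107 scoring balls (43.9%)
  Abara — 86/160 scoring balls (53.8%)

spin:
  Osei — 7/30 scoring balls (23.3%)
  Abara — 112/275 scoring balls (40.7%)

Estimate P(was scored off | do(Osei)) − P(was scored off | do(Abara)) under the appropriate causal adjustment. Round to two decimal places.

-0.12

Abara is higher inside every bowling type stratum but Osei is higher in aggregate. Whether to stratify depends on how bowling type relates to the player.
Bowling type differs across players for reasons unrelated to any effect of the player itself, and it separately predicts the outcome — a classic confounder. We must compare within bowling type levels.
Adjusting over the population distribution of bowling type: 0.285·(0.563−0.622) + 0.334·(0.439−0.537) + 0.381·(0.233−0.407) = -0.116.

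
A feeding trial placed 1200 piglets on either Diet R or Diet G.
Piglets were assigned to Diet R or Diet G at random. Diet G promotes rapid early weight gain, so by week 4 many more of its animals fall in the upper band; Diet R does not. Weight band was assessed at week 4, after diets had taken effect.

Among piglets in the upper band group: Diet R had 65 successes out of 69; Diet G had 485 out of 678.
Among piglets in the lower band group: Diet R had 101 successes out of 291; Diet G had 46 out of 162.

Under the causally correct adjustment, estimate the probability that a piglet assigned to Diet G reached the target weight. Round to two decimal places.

Because the diet influences week-4 weight band, week-4 weight band is a post-treatment mediator, not a confounder. Stratifying on it would bias the estimate; the causal effect is the crude pooled difference.
So P(outcome | do(Diet G)) is just the pooled rate for Diet G: 531/840 = 0.632.

0.63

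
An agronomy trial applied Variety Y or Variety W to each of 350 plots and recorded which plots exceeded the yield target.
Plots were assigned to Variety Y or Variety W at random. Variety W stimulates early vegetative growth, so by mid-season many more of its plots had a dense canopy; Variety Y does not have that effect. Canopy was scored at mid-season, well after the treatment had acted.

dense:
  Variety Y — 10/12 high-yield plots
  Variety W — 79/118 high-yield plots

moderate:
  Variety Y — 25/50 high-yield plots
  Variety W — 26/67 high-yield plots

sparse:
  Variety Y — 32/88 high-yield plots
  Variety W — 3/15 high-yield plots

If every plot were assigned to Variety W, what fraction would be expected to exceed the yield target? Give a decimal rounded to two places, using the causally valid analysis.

The mid-season canopy-specific comparison favours Variety Y throughout, but the pooled figures favour Variety W. The question is whether to condition on mid-season canopy.
Mid-season canopy is recorded after the variety and is itself shifted by it — it sits on the causal path from variety to outcome. Conditioning on a mediator would strip out part of the effect we want; the pooled comparison gives the total causal effect.
So P(outcome | do(Variety W)) is just the pooled rate for Variety W: 108/200 = 0.540.

0.54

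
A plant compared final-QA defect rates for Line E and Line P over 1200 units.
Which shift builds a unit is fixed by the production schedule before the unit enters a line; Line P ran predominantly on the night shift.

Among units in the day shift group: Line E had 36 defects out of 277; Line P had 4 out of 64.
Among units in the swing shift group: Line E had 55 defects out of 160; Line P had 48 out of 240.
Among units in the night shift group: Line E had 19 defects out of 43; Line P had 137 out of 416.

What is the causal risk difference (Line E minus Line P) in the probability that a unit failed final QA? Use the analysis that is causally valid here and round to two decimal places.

Shift differs across lines for reasons unrelated to any effect of the line itself, and it separately predicts the outcome — a classic confounder. We must compare within shift levels.
Adjusting over the population distribution of shift: 0.284·(0.130−0.062) + 0.333·(0.344−0.200) + 0.383·(0.442−0.329) = +0.110.

+0.11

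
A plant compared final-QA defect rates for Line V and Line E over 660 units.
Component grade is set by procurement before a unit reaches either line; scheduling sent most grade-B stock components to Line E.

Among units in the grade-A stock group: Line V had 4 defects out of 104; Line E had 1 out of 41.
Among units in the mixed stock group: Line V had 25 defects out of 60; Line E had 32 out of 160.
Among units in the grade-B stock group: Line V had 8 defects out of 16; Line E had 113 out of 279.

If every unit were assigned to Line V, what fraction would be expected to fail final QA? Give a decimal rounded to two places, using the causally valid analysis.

Line E is lower inside every component grade stratum but Line V is lower in aggregate. Whether to stratify depends on how component grade relates to the line.
Component grade satisfies the back-door criterion: it is not a descendant of the line, and it blocks the spurious path from line to outcome. Adjusting for it (i.e., using the within-component grade rates) gives the causal effect.
Standardising Line V to the population component grade mix: 0.220·4/104 + 0.333·25/60 + 0.447·8/16 = 0.371.

0.37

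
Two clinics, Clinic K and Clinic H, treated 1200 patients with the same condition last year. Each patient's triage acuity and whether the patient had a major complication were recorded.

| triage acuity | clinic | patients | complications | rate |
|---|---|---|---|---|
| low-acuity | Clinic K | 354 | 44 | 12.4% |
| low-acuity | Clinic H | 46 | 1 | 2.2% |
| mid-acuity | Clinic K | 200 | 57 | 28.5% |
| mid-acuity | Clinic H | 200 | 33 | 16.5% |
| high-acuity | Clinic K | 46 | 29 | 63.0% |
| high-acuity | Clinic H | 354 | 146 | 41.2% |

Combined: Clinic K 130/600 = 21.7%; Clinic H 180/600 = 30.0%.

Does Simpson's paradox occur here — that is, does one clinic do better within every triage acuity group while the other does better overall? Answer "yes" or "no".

Within each triage acuity level (low-acuity 12.4% vs 2.2%; mid-acuity 28.5% vs 16.5%; high-acuity 63.0% vs 41.2%), Clinic H has the lower rate every time. Pooled: 21.7% vs 30.0% — Clinic K has the lower rate overall. The two comparisons disagree.

yes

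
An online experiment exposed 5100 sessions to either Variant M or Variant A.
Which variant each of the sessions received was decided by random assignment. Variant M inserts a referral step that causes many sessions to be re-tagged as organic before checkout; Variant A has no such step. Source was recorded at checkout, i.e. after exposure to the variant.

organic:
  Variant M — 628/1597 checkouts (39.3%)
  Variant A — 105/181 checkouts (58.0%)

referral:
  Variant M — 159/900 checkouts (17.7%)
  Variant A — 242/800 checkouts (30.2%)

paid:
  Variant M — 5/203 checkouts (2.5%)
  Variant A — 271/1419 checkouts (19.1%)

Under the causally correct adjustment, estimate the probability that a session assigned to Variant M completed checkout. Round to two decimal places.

Because the variant influences traffic source, traffic source is a post-treatment mediator, not a confounder. Stratifying on it would bias the estimate; the causal effect is the crude pooled difference.
So P(outcome | do(Variant M)) is just the pooled rate for Variant M: 792/2700 = 0.293.

0.29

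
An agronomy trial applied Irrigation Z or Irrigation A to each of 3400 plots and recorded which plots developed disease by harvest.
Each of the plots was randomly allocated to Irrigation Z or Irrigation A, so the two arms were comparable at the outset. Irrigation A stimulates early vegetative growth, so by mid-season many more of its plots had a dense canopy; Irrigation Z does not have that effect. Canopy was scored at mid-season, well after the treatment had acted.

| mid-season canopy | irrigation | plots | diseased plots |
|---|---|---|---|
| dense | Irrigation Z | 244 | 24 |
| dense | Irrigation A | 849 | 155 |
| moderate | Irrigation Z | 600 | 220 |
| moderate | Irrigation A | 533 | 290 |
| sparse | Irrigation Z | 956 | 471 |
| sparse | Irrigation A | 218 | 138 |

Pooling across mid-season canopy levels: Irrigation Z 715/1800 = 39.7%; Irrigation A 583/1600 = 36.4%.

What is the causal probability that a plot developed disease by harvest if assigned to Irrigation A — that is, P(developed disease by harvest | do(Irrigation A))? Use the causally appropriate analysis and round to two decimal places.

0.36

The mid-season canopy-specific comparison favours Irrigation Z throughout, but the pooled figures favour Irrigation A. The question is whether to condition on mid-season canopy.
Mid-season canopy lies on the pathway irrigation → mid-season canopy → outcome, so adjusting for it blocks the indirect effect. For the total causal effect of irrigation, use the unadjusted pooled rates.
So P(outcome | do(Irrigation A)) is just the pooled rate for Irrigation A: 583/1600 = 0.364.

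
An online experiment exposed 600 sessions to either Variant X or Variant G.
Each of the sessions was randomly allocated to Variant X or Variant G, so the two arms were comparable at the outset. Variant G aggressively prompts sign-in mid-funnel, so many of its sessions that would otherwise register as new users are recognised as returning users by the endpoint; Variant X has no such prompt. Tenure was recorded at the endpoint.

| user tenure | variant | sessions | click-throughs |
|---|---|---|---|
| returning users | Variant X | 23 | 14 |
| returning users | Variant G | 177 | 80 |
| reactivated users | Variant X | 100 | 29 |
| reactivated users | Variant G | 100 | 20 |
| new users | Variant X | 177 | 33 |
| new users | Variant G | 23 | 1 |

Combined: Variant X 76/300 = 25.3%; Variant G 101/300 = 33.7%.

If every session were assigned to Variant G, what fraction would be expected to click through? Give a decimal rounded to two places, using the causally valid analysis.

0.34

User tenure is downstream of the variant. One should not condition on a consequence of treatment, so the overall rates are the right comparison.
So P(outcome | do(Variant G)) is just the pooled rate for Variant G: 101/300 = 0.337.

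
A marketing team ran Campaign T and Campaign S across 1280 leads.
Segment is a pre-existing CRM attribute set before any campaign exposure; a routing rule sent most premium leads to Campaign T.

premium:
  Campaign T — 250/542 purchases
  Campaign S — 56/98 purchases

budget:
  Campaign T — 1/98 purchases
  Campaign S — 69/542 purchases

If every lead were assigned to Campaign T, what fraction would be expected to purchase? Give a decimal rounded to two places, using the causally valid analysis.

0.24

Here customer segment is a common cause — it drives both which campaign a case falls under and the outcome. The crude comparison mixes populations; the stratum-specific rates are the causally relevant ones.
Standardising Campaign T to the population customer segment mix: 0.500·250/542 + 0.500·1/98 = 0.236.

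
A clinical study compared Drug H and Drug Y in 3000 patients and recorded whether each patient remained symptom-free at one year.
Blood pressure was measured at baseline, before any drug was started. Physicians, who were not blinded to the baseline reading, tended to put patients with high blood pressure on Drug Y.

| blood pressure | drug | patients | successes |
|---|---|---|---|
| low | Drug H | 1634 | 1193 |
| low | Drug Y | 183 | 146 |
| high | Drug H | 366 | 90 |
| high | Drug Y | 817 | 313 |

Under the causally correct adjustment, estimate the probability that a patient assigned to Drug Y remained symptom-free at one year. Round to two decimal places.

0.63

Since blood pressure is a pre-existing factor (not a product of the drug) and it affects the outcome on its own, it is a confounder. The stratified rates, not the pooled rate, identify the causal effect.
Standardising Drug Y to the population blood pressure mix: 0.606·146/183 + 0.394·313/817 = 0.634.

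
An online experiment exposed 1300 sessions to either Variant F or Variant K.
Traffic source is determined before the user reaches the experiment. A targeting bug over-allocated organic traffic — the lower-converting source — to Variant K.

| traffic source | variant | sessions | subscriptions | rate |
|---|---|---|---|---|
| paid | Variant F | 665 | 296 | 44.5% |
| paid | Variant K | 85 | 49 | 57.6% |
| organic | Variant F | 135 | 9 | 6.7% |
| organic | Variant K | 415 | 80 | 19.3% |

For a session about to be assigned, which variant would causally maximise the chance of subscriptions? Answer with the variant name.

Variant K

Traffic source is set before the variant has any effect — it is not caused by the variant — and it independently drives the outcome. That makes it a confounder, so the causal comparison is within traffic source levels.
Within each level — paid: 44.5% vs 57.6%; organic: 6.7% vs 19.3% — Variant K is higher every time.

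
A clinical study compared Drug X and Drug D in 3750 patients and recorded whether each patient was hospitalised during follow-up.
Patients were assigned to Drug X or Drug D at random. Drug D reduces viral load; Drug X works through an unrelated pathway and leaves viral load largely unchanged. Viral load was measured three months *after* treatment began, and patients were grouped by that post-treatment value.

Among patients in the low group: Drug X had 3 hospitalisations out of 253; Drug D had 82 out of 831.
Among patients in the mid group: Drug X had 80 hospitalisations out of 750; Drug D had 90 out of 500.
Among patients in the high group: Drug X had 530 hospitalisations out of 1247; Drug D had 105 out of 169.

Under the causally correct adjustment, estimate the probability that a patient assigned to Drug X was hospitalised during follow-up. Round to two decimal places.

The viral load-specific comparison favours Drug X throughout, but the pooled figures favour Drug D. The question is whether to condition on viral load.
Viral load here is a post-treatment variable shaped by the drug; conditioning on it would introduce bias rather than remove it. The overall comparison is the causal one.
So P(outcome | do(Drug X)) is just the pooled rate for Drug X: 613/2250 = 0.272.

0.27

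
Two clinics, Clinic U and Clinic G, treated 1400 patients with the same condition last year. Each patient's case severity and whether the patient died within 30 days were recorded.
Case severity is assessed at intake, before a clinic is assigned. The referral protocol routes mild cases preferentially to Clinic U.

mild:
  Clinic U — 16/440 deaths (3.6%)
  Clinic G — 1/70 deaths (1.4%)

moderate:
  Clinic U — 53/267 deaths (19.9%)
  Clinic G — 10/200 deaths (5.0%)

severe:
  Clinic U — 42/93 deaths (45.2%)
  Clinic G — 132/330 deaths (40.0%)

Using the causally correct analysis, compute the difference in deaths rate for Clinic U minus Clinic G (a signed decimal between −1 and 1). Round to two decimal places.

+0.07

Within every case severity level Clinic G has the lower rate, yet pooled Clinic U does — Simpson's reversal.
The imbalance in case severity arose from how patients were allocated, not from anything the clinic did; and case severity independently affects the outcome. The pooled gap is confounded — condition on case severity.
Adjusting over the population distribution of case severity: 0.364·(0.036−0.014) + 0.334·(0.199−0.050) + 0.302·(0.452−0.400) = +0.073.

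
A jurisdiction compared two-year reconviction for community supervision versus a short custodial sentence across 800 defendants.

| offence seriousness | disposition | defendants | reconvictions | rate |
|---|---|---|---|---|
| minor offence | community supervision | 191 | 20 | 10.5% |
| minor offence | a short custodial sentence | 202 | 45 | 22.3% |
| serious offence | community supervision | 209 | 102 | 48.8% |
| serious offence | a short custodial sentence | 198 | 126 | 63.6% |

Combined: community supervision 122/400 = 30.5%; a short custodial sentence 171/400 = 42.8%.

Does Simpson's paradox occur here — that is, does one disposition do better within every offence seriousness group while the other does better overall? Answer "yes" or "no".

no

Within each offence seriousness level (minor offence 10.5% vs 22.3%; serious offence 48.8% vs 63.6%), community supervision has the lower rate every time. Pooled: 30.5% vs 42.8% — community supervision has the lower rate overall. They agree.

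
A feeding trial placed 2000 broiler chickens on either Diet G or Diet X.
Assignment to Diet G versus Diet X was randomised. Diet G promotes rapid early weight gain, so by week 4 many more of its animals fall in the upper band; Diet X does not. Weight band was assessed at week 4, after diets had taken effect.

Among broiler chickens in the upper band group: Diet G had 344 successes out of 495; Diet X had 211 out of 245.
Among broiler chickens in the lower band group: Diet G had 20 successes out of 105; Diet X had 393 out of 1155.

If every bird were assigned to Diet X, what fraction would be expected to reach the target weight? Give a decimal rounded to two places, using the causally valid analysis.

The stratified and pooled comparisons disagree (Diet X wins within each week-4 weight band; Diet G wins overall), so the answer turns on the causal role of week-4 weight band.
The distribution of week-4 weight band is itself part of what the diet does — it is an intermediate outcome. Holding it fixed would remove that part of the effect; the total effect is the pooled difference.
So P(outcome | do(Diet X)) is just the pooled rate for Diet X: 604/1400 = 0.431.

0.43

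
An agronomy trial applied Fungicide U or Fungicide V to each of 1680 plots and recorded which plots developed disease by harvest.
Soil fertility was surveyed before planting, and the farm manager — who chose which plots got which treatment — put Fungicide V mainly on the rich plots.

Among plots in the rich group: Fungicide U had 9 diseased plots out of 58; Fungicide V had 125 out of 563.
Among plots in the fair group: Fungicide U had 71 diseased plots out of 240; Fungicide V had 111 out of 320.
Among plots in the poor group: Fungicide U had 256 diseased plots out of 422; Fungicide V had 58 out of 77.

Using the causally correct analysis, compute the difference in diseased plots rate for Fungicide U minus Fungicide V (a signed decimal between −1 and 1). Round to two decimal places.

Here soil fertility is a common cause — it drives both which fungicide a case falls under and the outcome. The crude comparison mixes populations; the stratum-specific rates are the causally relevant ones.
Adjusting over the population distribution of soil fertility: 0.370·(0.155−0.222) + 0.333·(0.296−0.347) + 0.297·(0.607−0.753) = -0.085.

-0.09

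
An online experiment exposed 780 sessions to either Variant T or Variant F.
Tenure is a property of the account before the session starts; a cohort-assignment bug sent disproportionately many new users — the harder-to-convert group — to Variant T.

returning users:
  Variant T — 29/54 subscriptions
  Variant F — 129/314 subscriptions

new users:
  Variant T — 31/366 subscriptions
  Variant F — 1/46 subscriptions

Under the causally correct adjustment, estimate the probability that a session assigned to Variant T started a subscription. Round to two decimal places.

Variant T is higher inside every user tenure stratum but Variant F is higher in aggregate. Whether to stratify depends on how user tenure relates to the variant.
Here user tenure is a common cause — it drives both which variant a case falls under and the outcome. The crude comparison mixes populations; the stratum-specific rates are the causally relevant ones.
Standardising Variant T to the population user tenure mix: 0.472·29/54 + 0.528·31/366 = 0.298.

0.30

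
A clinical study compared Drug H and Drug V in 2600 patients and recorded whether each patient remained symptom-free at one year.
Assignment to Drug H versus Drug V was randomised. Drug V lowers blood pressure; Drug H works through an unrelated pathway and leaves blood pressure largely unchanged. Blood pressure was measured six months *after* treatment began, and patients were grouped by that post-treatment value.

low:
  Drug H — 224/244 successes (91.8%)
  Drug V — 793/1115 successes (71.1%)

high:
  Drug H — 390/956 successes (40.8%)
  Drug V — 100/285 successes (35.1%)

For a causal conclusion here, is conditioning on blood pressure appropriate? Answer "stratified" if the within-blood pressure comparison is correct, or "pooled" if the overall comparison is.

pooled

The stratified and pooled comparisons disagree (Drug H wins within each blood pressure; Drug V wins overall), so the answer turns on the causal role of blood pressure.
Because the drug influences blood pressure, blood pressure is a post-treatment mediator, not a confounder. Stratifying on it would bias the estimate; the causal effect is the crude pooled difference.
Pooled: Drug H 51.2% vs Drug V 63.8%; Drug V is higher overall.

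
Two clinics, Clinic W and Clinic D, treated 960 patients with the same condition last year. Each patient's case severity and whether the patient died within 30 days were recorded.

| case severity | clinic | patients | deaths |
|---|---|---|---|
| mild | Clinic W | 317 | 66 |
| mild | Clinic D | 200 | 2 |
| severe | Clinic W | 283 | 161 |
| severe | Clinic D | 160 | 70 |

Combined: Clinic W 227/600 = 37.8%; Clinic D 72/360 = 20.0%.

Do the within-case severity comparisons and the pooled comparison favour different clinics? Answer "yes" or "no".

Within each case severity level (mild 20.8% vs 1.0%; severe 56.9% vs 43.8%), Clinic D has the lower rate every time. Pooled: 37.8% vs 20.0% — Clinic D has the lower rate overall. They agree.

no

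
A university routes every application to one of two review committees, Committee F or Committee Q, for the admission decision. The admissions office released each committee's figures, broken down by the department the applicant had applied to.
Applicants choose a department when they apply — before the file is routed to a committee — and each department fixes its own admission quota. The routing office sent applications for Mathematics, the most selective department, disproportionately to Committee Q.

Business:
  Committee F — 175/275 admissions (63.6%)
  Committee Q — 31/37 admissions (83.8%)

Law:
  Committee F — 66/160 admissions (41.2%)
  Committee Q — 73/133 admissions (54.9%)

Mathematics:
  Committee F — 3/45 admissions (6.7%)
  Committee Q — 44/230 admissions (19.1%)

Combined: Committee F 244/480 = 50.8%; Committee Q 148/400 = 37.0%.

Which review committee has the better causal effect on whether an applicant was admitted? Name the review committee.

The stratified and pooled comparisons disagree (Committee Q wins within each department; Committee F wins overall), so the answer turns on the causal role of department.
Department differs across review committees for reasons unrelated to any effect of the review committee itself, and it separately predicts the outcome — a classic confounder. We must compare within department levels.
Within each level — Business: 63.6% vs 83.8%; Law: 41.2% vs 54.9%; Mathematics: 6.7% vs 19.1% — Committee Q is higher every time.

Committee Q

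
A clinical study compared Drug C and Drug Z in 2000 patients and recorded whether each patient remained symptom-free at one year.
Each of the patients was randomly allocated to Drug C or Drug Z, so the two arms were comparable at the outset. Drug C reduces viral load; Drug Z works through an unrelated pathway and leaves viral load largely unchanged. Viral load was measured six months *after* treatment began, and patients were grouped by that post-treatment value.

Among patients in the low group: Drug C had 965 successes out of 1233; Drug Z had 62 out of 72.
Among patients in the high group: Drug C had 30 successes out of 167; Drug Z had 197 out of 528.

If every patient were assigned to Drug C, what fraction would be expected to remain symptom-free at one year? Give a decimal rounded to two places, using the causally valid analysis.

The viral load-specific comparison favours Drug Z throughout, but the pooled figures favour Drug C. The question is whether to condition on viral load.
Viral load here is a post-treatment variable shaped by the drug; conditioning on it would introduce bias rather than remove it. The overall comparison is the causal one.
So P(outcome | do(Drug C)) is just the pooled rate for Drug C: 995/1400 = 0.711.

0.71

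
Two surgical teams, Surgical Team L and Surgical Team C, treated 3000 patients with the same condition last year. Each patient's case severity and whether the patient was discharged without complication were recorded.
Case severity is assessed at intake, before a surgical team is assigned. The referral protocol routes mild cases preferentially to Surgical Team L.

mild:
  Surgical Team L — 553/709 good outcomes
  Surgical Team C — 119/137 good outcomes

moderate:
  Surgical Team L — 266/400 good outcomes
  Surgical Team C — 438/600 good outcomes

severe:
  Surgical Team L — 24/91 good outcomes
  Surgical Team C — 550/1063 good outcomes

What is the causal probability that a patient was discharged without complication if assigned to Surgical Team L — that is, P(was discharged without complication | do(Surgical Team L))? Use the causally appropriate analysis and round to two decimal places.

0.54

Case severity differs across surgical teams for reasons unrelated to any effect of the surgical team itself, and it separately predicts the outcome — a classic confounder. We must compare within case severity levels.
Standardising Surgical Team L to the population case severity mix: 0.282·553/709 + 0.333·266/400 + 0.385·24/91 = 0.543.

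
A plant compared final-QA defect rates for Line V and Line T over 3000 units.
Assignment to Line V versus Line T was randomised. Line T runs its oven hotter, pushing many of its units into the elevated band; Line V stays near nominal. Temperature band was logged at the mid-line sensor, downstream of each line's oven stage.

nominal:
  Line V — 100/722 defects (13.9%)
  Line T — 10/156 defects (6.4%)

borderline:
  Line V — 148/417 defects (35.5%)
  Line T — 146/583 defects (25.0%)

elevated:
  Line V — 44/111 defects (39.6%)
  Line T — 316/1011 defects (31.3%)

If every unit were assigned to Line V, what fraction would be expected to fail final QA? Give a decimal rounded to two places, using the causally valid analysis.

0.23

Because the line influences in-process temperature band, in-process temperature band is a post-treatment mediator, not a confounder. Stratifying on it would bias the estimate; the causal effect is the crude pooled difference.
So P(outcome | do(Line V)) is just the pooled rate for Line V: 292/1250 = 0.234.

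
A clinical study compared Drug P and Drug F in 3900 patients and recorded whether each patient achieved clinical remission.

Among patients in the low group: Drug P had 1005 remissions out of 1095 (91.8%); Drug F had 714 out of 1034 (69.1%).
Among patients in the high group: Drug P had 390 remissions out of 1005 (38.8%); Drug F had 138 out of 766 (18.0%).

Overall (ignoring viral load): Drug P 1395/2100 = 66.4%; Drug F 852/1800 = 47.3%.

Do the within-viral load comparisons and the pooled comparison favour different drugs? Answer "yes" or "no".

Within each viral load level (low 91.8% vs 69.1%; high 38.8% vs 18.0%), Drug P has the higher rate every time. Pooled: 66.4% vs 47.3% — Drug P has the higher rate overall. They agree.

no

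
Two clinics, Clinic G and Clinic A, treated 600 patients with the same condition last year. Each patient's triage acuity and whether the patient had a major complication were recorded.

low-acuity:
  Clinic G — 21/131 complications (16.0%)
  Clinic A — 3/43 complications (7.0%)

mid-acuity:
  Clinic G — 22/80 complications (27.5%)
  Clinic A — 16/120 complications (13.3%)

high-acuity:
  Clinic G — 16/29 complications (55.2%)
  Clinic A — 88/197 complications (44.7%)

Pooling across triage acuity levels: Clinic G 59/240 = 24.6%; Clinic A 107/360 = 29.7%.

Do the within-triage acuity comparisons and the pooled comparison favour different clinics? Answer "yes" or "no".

Within each triage acuity level (low-acuity 16.0% vs 7.0%; mid-acuity 27.5% vs 13.3%; high-acuity 55.2% vs 44.7%), Clinic A has the lower rate every time. Pooled: 24.6% vs 29.7% — Clinic G has the lower rate overall. The two comparisons disagree.

yes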